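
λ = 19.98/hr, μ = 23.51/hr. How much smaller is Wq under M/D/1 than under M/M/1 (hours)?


ρ = 19.98/23.51 = 0.8499
Wq(M/M/1) = ρ/(μ−λ) = 0.8499/3.53 = 0.24075 hr
Wq(M/D/1) = ρ/(2(μ−λ)) = 0.12038 hr
Savings = 0.24075 − 0.12038 = 0.12038 hr

Final: 0.12038 hr


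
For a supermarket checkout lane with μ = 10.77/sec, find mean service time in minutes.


Mean service time = 1/μ = 1/10.77 second = 0.09285 second
In minutes: 0.09285 × 0.0166667 = 0.001548 min

Final: 0.001548 min


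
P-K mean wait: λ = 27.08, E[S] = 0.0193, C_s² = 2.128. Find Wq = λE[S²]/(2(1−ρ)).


ρ = λ·E[S] = 27.08·0.0193 = 0.5226
E[S²] = E[S]²(1+C_s²) = 0.0193²·(1+2.128) = 0.001165
Wq = λ·E[S²]/(2(1−ρ)) = 27.08·0.001165/(2·0.4774) = 0.03305 hr

Final: 0.03305 hr


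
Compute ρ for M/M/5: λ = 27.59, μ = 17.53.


ρ = λ/(cμ) = 27.59/(5·17.53) = 27.59/87.65 = 0.3148

Final: 0.3148


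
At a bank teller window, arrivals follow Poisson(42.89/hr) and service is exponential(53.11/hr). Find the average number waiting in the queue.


ρ = 42.89/53.11 = 0.8076
Lq = ρ²/(1−ρ) = 0.6522/0.1924 = 3.3891

Final: 3.3891


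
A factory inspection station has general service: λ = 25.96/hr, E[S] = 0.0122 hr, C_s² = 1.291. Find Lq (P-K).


ρ = λ·E[S] = 25.96·0.0122 = 0.3167
Lq = ρ²(1+C_s²)/(2(1−ρ)) = 0.1003·(1+1.291)/(2·0.6833)
= 0.1003·2.2910/1.3666 = 0.16816

Final: 0.16816


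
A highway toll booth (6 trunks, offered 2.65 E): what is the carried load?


B(6,2.65) = 0.034635 (Erlang-B)
Carried load = a(1 − B) = 2.65·(1 − 0.034635) = 2.65·0.965365 = 2.5582 E

Final: 2.5582 Erlangs


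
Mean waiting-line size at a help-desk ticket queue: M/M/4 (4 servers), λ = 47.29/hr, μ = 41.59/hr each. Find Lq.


a = λ/μ = 1.1371; ρ = a/4 = 0.2843
P₀ = 0.319916
Lq = P₀·a^c·ρ / (c!·(1−ρ)²) = 0.319916·1.67156·0.2843/(24·0.51228)
= 0.01236

Final: 0.01236


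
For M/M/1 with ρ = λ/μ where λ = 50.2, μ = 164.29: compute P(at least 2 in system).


ρ = 50.2/164.29 = 0.3056
P(N ≥ n) = ρ^n = 0.3056^2 = 0.093365

Final: 0.093365


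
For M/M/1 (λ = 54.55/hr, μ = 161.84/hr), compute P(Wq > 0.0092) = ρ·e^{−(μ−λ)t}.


ρ = 54.55/161.84 = 0.3371
P(Wq > t) = ρ·e^{−(μ−λ)t} = 0.3371·e^{−0.9871}
= 0.3371·0.372668 = 0.125612

Final: 0.125612


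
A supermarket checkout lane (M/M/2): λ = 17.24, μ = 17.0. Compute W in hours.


a = 1.0141; ρ = 0.5071; P₀ = 0.327088
Lq = P₀·a^c·ρ/(c!(1−ρ)²) = 0.35098
Wq = Lq/λ = 0.35098/17.24 = 0.02036 hr
W = Wq + 1/μ = 0.02036 + 0.05882 = 0.07918 hr

Final: 0.07918 hr


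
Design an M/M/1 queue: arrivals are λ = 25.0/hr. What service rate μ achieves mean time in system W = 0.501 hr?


W = 1/(μ−λ) ⇒ μ − λ = 1/W = 1/0.501 = 1.9960
μ = λ + 1/W = 25.0 + 1.9960 = 26.9960 per hr

Final: 26.9960 /hr


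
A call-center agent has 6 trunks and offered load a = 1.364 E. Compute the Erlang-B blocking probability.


B(c,a) = (a^c/c!) / Σ_{k=0}^{c} a^k/k!
a^6/6! = 0.008944
Σ terms (k=0..6): 1.00000 + 1.36400 + 0.93025 + 0.42295 + 0.14423 + 0.03935 + 0.008944 = 3.909717
B = 0.008944/3.909717 = 0.002288

Final: 0.002288


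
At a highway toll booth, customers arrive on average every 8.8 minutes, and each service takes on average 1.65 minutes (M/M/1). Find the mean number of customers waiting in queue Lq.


λ = 60/8.8 = 6.8182 /hr
μ = 60/1.65 = 36.3636 /hr
ρ = λ/μ = 6.8182/36.3636 = 0.1875
Lq = ρ²/(1−ρ) = 0.03516/0.8125 = 0.04327

Final: 0.04327


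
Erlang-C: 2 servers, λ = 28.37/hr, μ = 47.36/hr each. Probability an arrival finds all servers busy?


a = λ/μ = 0.5990; ρ = a/2 = 0.2995
P₀ = 0.539036 (from M/M/c formula)
C(c,a) = [a^c/(c!(1−ρ))]·P₀ = [0.35884/(2·0.7005)]·0.539036
= 0.25613·0.539036 = 0.138065

Final: 0.138065


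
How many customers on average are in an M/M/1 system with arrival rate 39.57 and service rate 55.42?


ρ = λ/μ = 39.57/55.42 = 0.7140
L = ρ/(1−ρ) = 0.7140/(1 − 0.7140) = 0.7140/0.2860 = 2.4965

Final: 2.4965


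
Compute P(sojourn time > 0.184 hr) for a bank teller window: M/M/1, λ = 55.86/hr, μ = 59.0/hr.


W ~ Exponential(μ−λ) for M/M/1.
μ − λ = 59.0 − 55.86 = 3.1400
P(W > t) = e^{−(μ−λ)t} = e^{−0.5778} = 0.561154

Final: 0.561154


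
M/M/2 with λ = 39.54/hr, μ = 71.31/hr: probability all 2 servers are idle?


a = λ/μ = 39.54/71.31 = 0.5545; ρ = a/c = 0.2772
Σ_{k=0}^{1} a^k/k! (terms k=0..1) = 1.00000 + 0.55448 = 1.55448
Tail: a^2/(2!(1−ρ)) = 0.30745/(2·0.7228) = 0.21269
P₀ = 1/(1.55448 + 0.21269) = 1/1.76717 = 0.565876

Final: 0.565876


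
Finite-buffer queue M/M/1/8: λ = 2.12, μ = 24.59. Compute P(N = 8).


ρ = λ/μ = 2.12/24.59 = 0.08621
P_K = (1−ρ)ρ^K/(1−ρ^(K+1)) = (0.9138·0.000000003052)/(1 − 2.631e-10)
= 0.000000002789/1.000000 = 0.000000002789

Final: 0.000000002789


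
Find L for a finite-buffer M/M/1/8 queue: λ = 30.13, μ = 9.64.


ρ = 30.13/9.64 = 3.1255
L = ρ[1 − (K+1)ρ^K + Kρ^(K+1)] / [(1−ρ)(1−ρ^(K+1))]
Numerator: 3.1255·(1 − 9·9107.030314 + 8·28464.193293) = 455548.326896
Denominator: (-2.1255)·(-28463.193293) = 60499.048815
L = 455548.326896/60499.048815 = 7.5298

Final: 7.5298


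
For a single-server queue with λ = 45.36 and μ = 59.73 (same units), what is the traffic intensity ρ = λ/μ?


ρ = λ/μ = 45.36/59.73 = 0.7594

Final: 0.7594


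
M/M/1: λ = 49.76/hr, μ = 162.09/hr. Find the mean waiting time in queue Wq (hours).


ρ = 49.76/162.09 = 0.3070
Wq = ρ/(μ−λ) = 0.3070/(162.09 − 49.76) = 0.3070/112.33 = 0.002733 hr

Final: 0.002733 hr


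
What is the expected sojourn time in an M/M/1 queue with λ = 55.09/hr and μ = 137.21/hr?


W = 1/(μ−λ) = 1/(137.21 − 55.09) = 1/82.12 = 0.01218 hr

Final: 0.01218 hr


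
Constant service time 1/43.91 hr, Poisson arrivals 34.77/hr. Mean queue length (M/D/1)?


ρ = 34.77/43.91 = 0.7918
M/D/1: Lq = ρ²/(2(1−ρ)) = 0.6270/(2·0.2082) = 1.50616

Final: 1.50616


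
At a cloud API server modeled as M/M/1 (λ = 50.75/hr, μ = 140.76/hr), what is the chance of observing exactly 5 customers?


ρ = 50.75/140.76 = 0.3605
P_n = (1−ρ)·ρ^n = (1 − 0.3605)·0.3605^5 = 0.6395·0.006092 = 0.003896

Final: 0.003896


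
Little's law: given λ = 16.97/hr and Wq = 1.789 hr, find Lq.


Lq = λWq = 16.97·1.789 = 30.3593

Final: 30.3593


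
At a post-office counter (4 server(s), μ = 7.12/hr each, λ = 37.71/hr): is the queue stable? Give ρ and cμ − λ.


Total capacity cμ = 4·7.12 = 28.48/hr
ρ = λ/(cμ) = 37.71/28.48 = 1.3241
Stable ⇔ ρ < 1: NO
Spare capacity = cμ − λ = 28.48 − 37.71 = -9.23/hr

Final: ρ = 1.3241; unstable; margin = -9.23/hr


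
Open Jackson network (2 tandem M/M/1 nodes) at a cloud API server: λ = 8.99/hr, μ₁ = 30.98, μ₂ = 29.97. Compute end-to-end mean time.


Each node sees arrival rate λ = 8.99/hr (tandem ⇒ throughput preserved).
W₁ = 1/(μ₁−λ) = 1/(30.98−8.99) = 0.04548 hr
W₂ = 1/(μ₂−λ) = 1/(29.97−8.99) = 0.04766 hr
W_total = W₁ + W₂ = 0.04548 + 0.04766 = 0.09314 hr

Final: 0.09314 hr


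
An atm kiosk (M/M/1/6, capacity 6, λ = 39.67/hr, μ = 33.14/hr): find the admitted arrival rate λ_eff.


ρ = 1.1970; P_K = (1−ρ)ρ^6/(1−ρ^7) = 0.229881
λ_eff = λ(1 − P_K) = 39.67·(1 − 0.229881) = 39.67·0.770119 = 30.5506 /hr

Final: 30.5506 /hr


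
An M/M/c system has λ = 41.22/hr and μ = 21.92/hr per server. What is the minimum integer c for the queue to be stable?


Stability requires cμ > λ ⇔ c > λ/μ.
λ/μ = 41.22/21.92 = 1.8805
Minimum integer c = ⌊1.8805⌋ + 1 = 2
Check: 2·21.92 = 43.84 > 41.22, while 1·21.92 = 21.92 ≤ 41.22

Final: 2 servers


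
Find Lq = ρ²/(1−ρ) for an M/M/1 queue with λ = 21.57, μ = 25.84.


ρ = 21.57/25.84 = 0.8348
Lq = ρ²/(1−ρ) = 0.6968/0.1652 = 4.2168

Final: 4.2168


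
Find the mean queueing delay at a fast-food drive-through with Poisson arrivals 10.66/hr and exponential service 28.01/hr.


ρ = 10.66/28.01 = 0.3806
Wq = ρ/(μ−λ) = 0.3806/(28.01 − 10.66) = 0.3806/17.35 = 0.02194 hr

Final: 0.02194 hr


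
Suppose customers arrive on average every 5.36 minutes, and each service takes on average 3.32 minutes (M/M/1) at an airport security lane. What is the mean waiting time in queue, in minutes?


λ = 60/5.36 = 11.1940 /hr
μ = 60/3.32 = 18.0723 /hr
ρ = λ/μ = 11.1940/18.0723 = 0.6194
Wq = ρ/(μ−λ) = 0.6194/(18.0723−11.1940) = 0.09005 hr
In minutes: 0.09005·60 = 5.403 min

Final: 5.403 min


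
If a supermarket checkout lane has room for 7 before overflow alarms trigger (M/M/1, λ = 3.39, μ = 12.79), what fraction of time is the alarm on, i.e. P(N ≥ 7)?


ρ = 3.39/12.79 = 0.2651
P(N ≥ n) = ρ^n = 0.2651^7 = 0.00009190

Final: 0.00009190


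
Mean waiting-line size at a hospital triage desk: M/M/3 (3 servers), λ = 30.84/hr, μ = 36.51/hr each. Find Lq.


a = λ/μ = 0.8447; ρ = a/3 = 0.2816
P₀ = 0.427117
Lq = P₀·a^c·ρ / (c!·(1−ρ)²) = 0.427117·0.60271·0.2816/(6·0.51615)
= 0.02341

Final: 0.02341


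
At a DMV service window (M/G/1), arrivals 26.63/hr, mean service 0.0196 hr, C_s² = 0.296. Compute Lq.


ρ = λ·E[S] = 26.63·0.0196 = 0.5219
Lq = ρ²(1+C_s²)/(2(1−ρ)) = 0.2724·(1+0.296)/(2·0.4781)
= 0.2724·1.2960/0.9561 = 0.36928

Final: 0.36928


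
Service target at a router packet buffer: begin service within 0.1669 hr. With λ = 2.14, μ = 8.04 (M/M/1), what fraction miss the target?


ρ = 2.14/8.04 = 0.2662
P(Wq > t) = ρ·e^{−(μ−λ)t} = 0.2662·e^{−0.9847}
= 0.2662·0.373548 = 0.099427

Final: 0.099427


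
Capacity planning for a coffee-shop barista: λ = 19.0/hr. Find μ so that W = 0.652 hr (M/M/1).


W = 1/(μ−λ) ⇒ μ − λ = 1/W = 1/0.652 = 1.5337
μ = λ + 1/W = 19.0 + 1.5337 = 20.5337 per hr

Final: 20.5337 /hr


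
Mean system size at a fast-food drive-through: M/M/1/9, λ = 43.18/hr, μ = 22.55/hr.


ρ = 43.18/22.55 = 1.9149
L = ρ[1 − (K+1)ρ^K + Kρ^(K+1)] / [(1−ρ)(1−ρ^(K+1))]
Numerator: 1.9149·(1 − 10·346.118510 + 9·662.767064) = 4796.174874
Denominator: (-0.9149)·(-661.767064) = 605.421486
L = 4796.174874/605.421486 = 7.9220

Final: 7.9220


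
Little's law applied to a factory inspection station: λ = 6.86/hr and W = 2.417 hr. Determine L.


L = λW = 6.86·2.417 = 16.5806

Final: 16.5806


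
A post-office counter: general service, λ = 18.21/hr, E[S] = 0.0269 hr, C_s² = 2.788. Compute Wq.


ρ = λ·E[S] = 18.21·0.0269 = 0.4898
E[S²] = E[S]²(1+C_s²) = 0.0269²·(1+2.788) = 0.002741
Wq = λ·E[S²]/(2(1−ρ)) = 18.21·0.002741/(2·0.5102) = 0.04892 hr

Final: 0.04892 hr


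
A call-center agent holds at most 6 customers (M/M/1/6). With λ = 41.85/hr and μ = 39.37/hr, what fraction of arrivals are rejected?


ρ = λ/μ = 41.85/39.37 = 1.0630
P_K = (1−ρ)ρ^K/(1−ρ^(K+1)) = (-0.06299·1.442714)/(1 − 1.533594)
= -0.090880/-0.533594 = 0.170316

Final: 0.170316


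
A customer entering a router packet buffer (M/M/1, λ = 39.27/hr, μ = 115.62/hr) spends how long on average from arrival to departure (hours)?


W = 1/(μ−λ) = 1/(115.62 − 39.27) = 1/76.35 = 0.01310 hr

Final: 0.01310 hr


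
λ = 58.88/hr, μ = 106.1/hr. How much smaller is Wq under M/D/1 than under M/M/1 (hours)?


ρ = 58.88/106.1 = 0.5549
Wq(M/M/1) = ρ/(μ−λ) = 0.5549/47.22 = 0.01175 hr
Wq(M/D/1) = ρ/(2(μ−λ)) = 0.005876 hr
Savings = 0.01175 − 0.005876 = 0.005876 hr

Final: 0.005876 hr


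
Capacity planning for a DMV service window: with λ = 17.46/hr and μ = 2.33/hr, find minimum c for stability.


Stability requires cμ > λ ⇔ c > λ/μ.
λ/μ = 17.46/2.33 = 7.4936
Minimum integer c = ⌊7.4936⌋ + 1 = 8
Check: 8·2.33 = 18.64 > 17.46, while 7·2.33 = 16.31 ≤ 17.46

Final: 8 servers


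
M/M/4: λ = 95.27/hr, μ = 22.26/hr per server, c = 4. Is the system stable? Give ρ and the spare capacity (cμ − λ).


Total capacity cμ = 4·22.26 = 89.04/hr
ρ = λ/(cμ) = 95.27/89.04 = 1.0700
Stable ⇔ ρ < 1: NO
Spare capacity = cμ − λ = 89.04 − 95.27 = -6.23/hr

Final: ρ = 1.0700; unstable; margin = -6.23/hr


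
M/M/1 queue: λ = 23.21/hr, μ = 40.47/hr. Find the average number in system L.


ρ = λ/μ = 23.21/40.47 = 0.5735
L = ρ/(1−ρ) = 0.5735/(1 − 0.5735) = 0.5735/0.4265 = 1.3447

Final: 1.3447


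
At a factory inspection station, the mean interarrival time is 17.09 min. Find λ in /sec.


λ = 1/(interarrival time) in consistent units.
1 second = 0.0166667 min, so λ = 0.0166667/17.09 = 0.0009752 per second

Final: 0.0009752 /sec


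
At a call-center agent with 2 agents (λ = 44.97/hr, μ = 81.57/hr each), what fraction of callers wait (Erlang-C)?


a = λ/μ = 0.5513; ρ = a/2 = 0.2757
P₀ = 0.567825 (from M/M/c formula)
C(c,a) = [a^c/(c!(1−ρ))]·P₀ = [0.30394/(2·0.7243)]·0.567825
= 0.20980·0.567825 = 0.119130

Final: 0.119130


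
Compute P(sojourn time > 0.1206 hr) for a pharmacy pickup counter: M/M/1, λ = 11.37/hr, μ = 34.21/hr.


W ~ Exponential(μ−λ) for M/M/1.
μ − λ = 34.21 − 11.37 = 22.8400
P(W > t) = e^{−(μ−λ)t} = e^{−2.7545} = 0.063641

Final: 0.063641


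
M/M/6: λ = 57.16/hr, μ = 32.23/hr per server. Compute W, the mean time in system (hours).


a = 1.7735; ρ = 0.2956; P₀ = 0.169617
Lq = P₀·a^c·ρ/(c!(1−ρ)²) = 0.004367
Wq = Lq/λ = 0.004367/57.16 = 0.00007639 hr
W = Wq + 1/μ = 0.00007639 + 0.03103 = 0.03110 hr

Final: 0.03110 hr


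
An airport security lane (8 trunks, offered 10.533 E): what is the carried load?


B(8,10.533) = 0.362587 (Erlang-B)
Carried load = a(1 − B) = 10.533·(1 − 0.362587) = 10.533·0.637413 = 6.7139 E

Final: 6.7139 Erlangs


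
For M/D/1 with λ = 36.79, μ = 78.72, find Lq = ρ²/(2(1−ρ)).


ρ = 36.79/78.72 = 0.4674
M/D/1: Lq = ρ²/(2(1−ρ)) = 0.2184/(2·0.5326) = 0.20503

Final: 0.20503


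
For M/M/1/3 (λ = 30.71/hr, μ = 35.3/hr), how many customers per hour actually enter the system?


ρ = 0.8700; P_K = (1−ρ)ρ^3/(1−ρ^4) = 0.200422
λ_eff = λ(1 − P_K) = 30.71·(1 − 0.200422) = 30.71·0.799578 = 24.5550 /hr

Final: 24.5550 /hr


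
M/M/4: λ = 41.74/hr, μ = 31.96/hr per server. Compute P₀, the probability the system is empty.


a = λ/μ = 41.74/31.96 = 1.3060; ρ = a/c = 0.3265
Σ_{k=0}^{3} a^k/k! (terms k=0..3) = 1.00000 + 1.30601 + 0.85283 + 0.37127 = 3.53010
Tail: a^4/(4!(1−ρ)) = 2.90926/(24·0.6735) = 0.17998
P₀ = 1/(3.53010 + 0.17998) = 1/3.71009 = 0.269536

Final: 0.269536


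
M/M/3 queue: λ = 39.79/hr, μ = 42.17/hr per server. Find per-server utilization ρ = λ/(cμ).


ρ = λ/(cμ) = 39.79/(3·42.17) = 39.79/126.51 = 0.3145

Final: 0.3145


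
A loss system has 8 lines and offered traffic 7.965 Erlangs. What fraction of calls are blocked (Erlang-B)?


B(c,a) = (a^c/c!) / Σ_{k=0}^{c} a^k/k!
a^8/8! = 401.759096
Σ terms (k=0..8): 1.00000 + 7.96500 + 31.72061 + 84.21823 + 167.69954 + 267.14537 + 354.63548 + 403.52452 + 401.75910 = 1719.667845
B = 401.759096/1719.667845 = 0.233626

Final: 0.233626


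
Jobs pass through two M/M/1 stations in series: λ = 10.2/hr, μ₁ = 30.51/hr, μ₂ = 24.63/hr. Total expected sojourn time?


Each node sees arrival rate λ = 10.2/hr (tandem ⇒ throughput preserved).
W₁ = 1/(μ₁−λ) = 1/(30.51−10.2) = 0.04924 hr
W₂ = 1/(μ₂−λ) = 1/(24.63−10.2) = 0.06930 hr
W_total = W₁ + W₂ = 0.04924 + 0.06930 = 0.11854 hr

Final: 0.11854 hr


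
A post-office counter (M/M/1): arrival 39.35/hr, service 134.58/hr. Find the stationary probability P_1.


ρ = 39.35/134.58 = 0.2924
P_n = (1−ρ)·ρ^n = (1 − 0.2924)·0.2924^1 = 0.7076·0.292391 = 0.206899

Final: 0.206899


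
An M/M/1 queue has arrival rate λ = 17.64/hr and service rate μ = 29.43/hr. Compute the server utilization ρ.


ρ = λ/μ = 17.64/29.43 = 0.5994

Final: 0.5994


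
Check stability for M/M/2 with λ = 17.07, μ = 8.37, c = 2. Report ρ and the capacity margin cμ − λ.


Total capacity cμ = 2·8.37 = 16.74/hr
ρ = λ/(cμ) = 17.07/16.74 = 1.0197
Stable ⇔ ρ < 1: NO
Spare capacity = cμ − λ = 16.74 − 17.07 = -0.33/hr

Final: ρ = 1.0197; unstable; margin = -0.33/hr


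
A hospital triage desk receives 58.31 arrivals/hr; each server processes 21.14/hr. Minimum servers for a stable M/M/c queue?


Stability requires cμ > λ ⇔ c > λ/μ.
λ/μ = 58.31/21.14 = 2.7583
Minimum integer c = ⌊2.7583⌋ + 1 = 3
Check: 3·21.14 = 63.42 > 58.31, while 2·21.14 = 42.28 ≤ 58.31

Final: 3 servers


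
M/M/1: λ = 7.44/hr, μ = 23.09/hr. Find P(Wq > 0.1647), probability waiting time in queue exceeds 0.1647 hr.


ρ = 7.44/23.09 = 0.3222
P(Wq > t) = ρ·e^{−(μ−λ)t} = 0.3222·e^{−2.5776}
= 0.3222·0.075959 = 0.024475

Final: 0.024475


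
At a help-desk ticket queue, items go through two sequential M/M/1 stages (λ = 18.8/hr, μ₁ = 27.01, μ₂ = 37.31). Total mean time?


Each node sees arrival rate λ = 18.8/hr (tandem ⇒ throughput preserved).
W₁ = 1/(μ₁−λ) = 1/(27.01−18.8) = 0.12180 hr
W₂ = 1/(μ₂−λ) = 1/(37.31−18.8) = 0.05402 hr
W_total = W₁ + W₂ = 0.12180 + 0.05402 = 0.17583 hr

Final: 0.17583 hr


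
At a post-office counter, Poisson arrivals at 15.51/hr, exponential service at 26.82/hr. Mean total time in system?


W = 1/(μ−λ) = 1/(26.82 − 15.51) = 1/11.31 = 0.08842 hr

Final: 0.08842 hr


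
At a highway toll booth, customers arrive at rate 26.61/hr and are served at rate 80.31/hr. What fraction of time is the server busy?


ρ = λ/μ = 26.61/80.31 = 0.3313

Final: 0.3313


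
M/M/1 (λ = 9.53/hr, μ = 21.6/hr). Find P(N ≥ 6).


ρ = 9.53/21.6 = 0.4412
P(N ≥ n) = ρ^n = 0.4412^6 = 0.007376

Final: 0.007376


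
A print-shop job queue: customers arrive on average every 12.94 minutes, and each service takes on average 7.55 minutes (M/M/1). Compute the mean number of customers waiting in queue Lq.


λ = 60/12.94 = 4.6368 /hr
μ = 60/7.55 = 7.9470 /hr
ρ = λ/μ = 4.6368/7.9470 = 0.5835
Lq = ρ²/(1−ρ) = 0.3404/0.4165 = 0.8173

Final: 0.8173


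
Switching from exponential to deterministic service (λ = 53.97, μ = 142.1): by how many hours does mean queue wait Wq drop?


ρ = 53.97/142.1 = 0.3798
Wq(M/M/1) = ρ/(μ−λ) = 0.3798/88.13 = 0.004310 hr
Wq(M/D/1) = ρ/(2(μ−λ)) = 0.002155 hr
Savings = 0.004310 − 0.002155 = 0.002155 hr

Final: 0.002155 hr


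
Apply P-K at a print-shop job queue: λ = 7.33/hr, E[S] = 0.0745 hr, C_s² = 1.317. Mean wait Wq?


ρ = λ·E[S] = 7.33·0.0745 = 0.5461
E[S²] = E[S]²(1+C_s²) = 0.0745²·(1+1.317) = 0.012860
Wq = λ·E[S²]/(2(1−ρ)) = 7.33·0.012860/(2·0.4539) = 0.10383 hr

Final: 0.10383 hr


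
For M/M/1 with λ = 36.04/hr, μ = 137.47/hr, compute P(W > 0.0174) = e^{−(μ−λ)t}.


W ~ Exponential(μ−λ) for M/M/1.
μ − λ = 137.47 − 36.04 = 101.4300
P(W > t) = e^{−(μ−λ)t} = e^{−1.7649} = 0.171207

Final: 0.171207


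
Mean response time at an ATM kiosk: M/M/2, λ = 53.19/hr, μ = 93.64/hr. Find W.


a = 0.5680; ρ = 0.2840; P₀ = 0.557616
Lq = P₀·a^c·ρ/(c!(1−ρ)²) = 0.04984
Wq = Lq/λ = 0.04984/53.19 = 0.0009370 hr
W = Wq + 1/μ = 0.0009370 + 0.01068 = 0.01162 hr

Final: 0.01162 hr


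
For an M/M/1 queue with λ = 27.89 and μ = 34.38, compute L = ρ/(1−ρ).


ρ = λ/μ = 27.89/34.38 = 0.8112
L = ρ/(1−ρ) = 0.8112/(1 − 0.8112) = 0.8112/0.1888 = 4.2974

Final: 4.2974


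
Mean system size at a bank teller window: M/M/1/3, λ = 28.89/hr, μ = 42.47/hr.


ρ = 28.89/42.47 = 0.6802
L = ρ[1 − (K+1)ρ^K + Kρ^(K+1)] / [(1−ρ)(1−ρ^(K+1))]
Numerator: 0.6802·(1 − 4·0.314772 + 3·0.214122) = 0.260723
Denominator: (0.3198)·(0.785878) = 0.251289
L = 0.260723/0.251289 = 1.0375

Final: 1.0375


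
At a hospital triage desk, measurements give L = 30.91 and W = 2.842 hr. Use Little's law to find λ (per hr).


λ = L/W = 30.91/2.842 = 10.8761 /hr

Final: 10.8761 /hr


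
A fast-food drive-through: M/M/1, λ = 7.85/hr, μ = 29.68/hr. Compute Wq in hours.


ρ = 7.85/29.68 = 0.2645
Wq = ρ/(μ−λ) = 0.2645/(29.68 − 7.85) = 0.2645/21.83 = 0.01212 hr

Final: 0.01212 hr


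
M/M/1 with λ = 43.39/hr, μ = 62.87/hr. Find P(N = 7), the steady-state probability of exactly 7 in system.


ρ = 43.39/62.87 = 0.6902
P_n = (1−ρ)·ρ^n = (1 − 0.6902)·0.6902^7 = 0.3098·0.074580 = 0.023108

Final: 0.023108


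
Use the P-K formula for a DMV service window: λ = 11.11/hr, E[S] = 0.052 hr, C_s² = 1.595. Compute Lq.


ρ = λ·E[S] = 11.11·0.052 = 0.5777
Lq = ρ²(1+C_s²)/(2(1−ρ)) = 0.3338·(1+1.595)/(2·0.4223)
= 0.3338·2.5950/0.8446 = 1.02551

Final: 1.02551


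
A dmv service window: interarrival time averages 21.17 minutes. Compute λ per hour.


λ = 1/(interarrival time) in consistent units.
1 hour = 60 min, so λ = 60/21.17 = 2.8342 per hour

Final: 2.8342 /hr


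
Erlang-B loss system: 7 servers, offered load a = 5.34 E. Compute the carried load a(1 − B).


B(7,5.34) = 0.142161 (Erlang-B)
Carried load = a(1 − B) = 5.34·(1 − 0.142161) = 5.34·0.857839 = 4.5809 E

Final: 4.5809 Erlangs


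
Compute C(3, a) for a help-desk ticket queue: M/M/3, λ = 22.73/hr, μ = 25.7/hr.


a = λ/μ = 0.8844; ρ = a/3 = 0.2948
P₀ = 0.409994 (from M/M/c formula)
C(c,a) = [a^c/(c!(1−ρ))]·P₀ = [0.69183/(6·0.7052)]·0.409994
= 0.16351·0.409994 = 0.067038

Final: 0.067038


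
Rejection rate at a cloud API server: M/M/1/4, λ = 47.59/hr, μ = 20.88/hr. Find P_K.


ρ = λ/μ = 47.59/20.88 = 2.2792
P_K = (1−ρ)ρ^K/(1−ρ^(K+1)) = (-1.2792·26.986145)/(1 − 61.507213)
= -34.521069/-60.507213 = 0.570528

Final: 0.570528


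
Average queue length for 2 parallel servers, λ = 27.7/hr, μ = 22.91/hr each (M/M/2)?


a = λ/μ = 1.2091; ρ = a/2 = 0.6045
P₀ = 0.246464
Lq = P₀·a^c·ρ / (c!·(1−ρ)²) = 0.246464·1.46187·0.6045/(2·0.15639)
= 0.69639

Final: 0.69639


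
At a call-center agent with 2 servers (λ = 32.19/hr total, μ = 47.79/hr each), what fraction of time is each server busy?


ρ = λ/(cμ) = 32.19/(2·47.79) = 32.19/95.58 = 0.3368

Final: 0.3368


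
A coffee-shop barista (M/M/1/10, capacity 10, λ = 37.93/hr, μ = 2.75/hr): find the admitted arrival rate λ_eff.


ρ = 13.7927; P_K = (1−ρ)ρ^10/(1−ρ^11) = 0.927498
λ_eff = λ(1 − P_K) = 37.93·(1 − 0.927498) = 37.93·0.072502 = 2.7500 /hr

Final: 2.7500 /hr


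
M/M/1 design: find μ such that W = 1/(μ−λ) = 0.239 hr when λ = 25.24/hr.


W = 1/(μ−λ) ⇒ μ − λ = 1/W = 1/0.239 = 4.1841
μ = λ + 1/W = 25.24 + 4.1841 = 29.4241 per hr

Final: 29.4241 /hr


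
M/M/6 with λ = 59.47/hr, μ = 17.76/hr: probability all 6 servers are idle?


a = λ/μ = 59.47/17.76 = 3.3485; ρ = a/c = 0.5581
Σ_{k=0}^{5} a^k/k! (terms k=0..5) = 1.00000 + 3.34854 + 5.60635 + 6.25768 + 5.23852 + 3.50828 = 24.95936
Tail: a^6/(6!(1−ρ)) = 1409.71027/(720·0.4419) = 4.43060
P₀ = 1/(24.95936 + 4.43060) = 1/29.38997 = 0.034025

Final: 0.034025


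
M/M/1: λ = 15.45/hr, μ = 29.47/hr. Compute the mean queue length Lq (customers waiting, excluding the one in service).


ρ = 15.45/29.47 = 0.5243
Lq = ρ²/(1−ρ) = 0.2749/0.4757 = 0.5777

Final: 0.5777


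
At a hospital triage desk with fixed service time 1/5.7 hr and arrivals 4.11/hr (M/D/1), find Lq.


ρ = 4.11/5.7 = 0.7211
M/D/1: Lq = ρ²/(2(1−ρ)) = 0.5199/(2·0.2789) = 0.93193

Final: 0.93193


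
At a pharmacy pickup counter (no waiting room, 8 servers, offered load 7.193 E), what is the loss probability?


B(c,a) = (a^c/c!) / Σ_{k=0}^{c} a^k/k!
a^8/8! = 177.729680
Σ terms (k=0..8): 1.00000 + 7.19300 + 25.86962 + 62.02674 + 111.53958 + 160.46084 + 192.36580 + 197.66960 + 177.72968 = 935.854859
B = 177.729680/935.854859 = 0.189912

Final: 0.189912


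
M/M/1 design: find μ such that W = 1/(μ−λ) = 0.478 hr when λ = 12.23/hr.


W = 1/(μ−λ) ⇒ μ − λ = 1/W = 1/0.478 = 2.0921
μ = λ + 1/W = 12.23 + 2.0921 = 14.3221 per hr

Final: 14.3221 /hr


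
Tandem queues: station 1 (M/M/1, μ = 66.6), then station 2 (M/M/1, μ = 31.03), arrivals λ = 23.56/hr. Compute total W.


Each node sees arrival rate λ = 23.56/hr (tandem ⇒ throughput preserved).
W₁ = 1/(μ₁−λ) = 1/(66.6−23.56) = 0.02323 hr
W₂ = 1/(μ₂−λ) = 1/(31.03−23.56) = 0.13387 hr
W_total = W₁ + W₂ = 0.02323 + 0.13387 = 0.15710 hr

Final: 0.15710 hr


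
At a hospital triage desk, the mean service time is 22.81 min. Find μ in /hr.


μ = 1/(service time) in consistent units.
1 hour = 60 min, so μ = 60/22.81 = 2.6304 per hour

Final: 2.6304 /hr


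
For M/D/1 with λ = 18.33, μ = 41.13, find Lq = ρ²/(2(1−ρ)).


ρ = 18.33/41.13 = 0.4457
M/D/1: Lq = ρ²/(2(1−ρ)) = 0.1986/(2·0.5543) = 0.17914

Final: 0.17914


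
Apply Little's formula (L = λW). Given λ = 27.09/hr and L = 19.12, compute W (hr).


W = L/λ = 19.12/27.09 = 0.7058 hr

Final: 0.7058 hr


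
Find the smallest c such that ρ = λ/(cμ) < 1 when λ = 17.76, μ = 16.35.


Stability requires cμ > λ ⇔ c > λ/μ.
λ/μ = 17.76/16.35 = 1.0862
Minimum integer c = ⌊1.0862⌋ + 1 = 2
Check: 2·16.35 = 32.70 > 17.76, while 1·16.35 = 16.35 ≤ 17.76

Final: 2 servers


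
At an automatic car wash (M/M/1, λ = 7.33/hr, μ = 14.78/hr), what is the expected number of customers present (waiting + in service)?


ρ = λ/μ = 7.33/14.78 = 0.4959
L = ρ/(1−ρ) = 0.4959/(1 − 0.4959) = 0.4959/0.5041 = 0.9839

Final: 0.9839


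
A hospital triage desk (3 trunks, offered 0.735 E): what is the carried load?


B(3,0.735) = 0.031950 (Erlang-B)
Carried load = a(1 − B) = 0.735·(1 − 0.031950) = 0.735·0.968050 = 0.7115 E

Final: 0.7115 Erlangs


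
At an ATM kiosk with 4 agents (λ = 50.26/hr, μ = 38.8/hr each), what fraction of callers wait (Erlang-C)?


a = λ/μ = 1.2954; ρ = a/4 = 0.3238
P₀ = 0.272472 (from M/M/c formula)
C(c,a) = [a^c/(c!(1−ρ))]·P₀ = [2.81555/(24·0.6762)]·0.272472
= 0.17350·0.272472 = 0.047274

Final: 0.047274


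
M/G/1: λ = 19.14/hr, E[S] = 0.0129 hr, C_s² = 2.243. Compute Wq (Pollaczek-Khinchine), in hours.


ρ = λ·E[S] = 19.14·0.0129 = 0.2469
E[S²] = E[S]²(1+C_s²) = 0.0129²·(1+2.243) = 0.0005397
Wq = λ·E[S²]/(2(1−ρ)) = 19.14·0.0005397/(2·0.7531) = 0.006858 hr

Final: 0.006858 hr


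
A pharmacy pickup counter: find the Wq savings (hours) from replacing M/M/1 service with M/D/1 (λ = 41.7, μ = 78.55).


ρ = 41.7/78.55 = 0.5309
Wq(M/M/1) = ρ/(μ−λ) = 0.5309/36.85 = 0.01441 hr
Wq(M/D/1) = ρ/(2(μ−λ)) = 0.007203 hr
Savings = 0.01441 − 0.007203 = 0.007203 hr

Final: 0.007203 hr


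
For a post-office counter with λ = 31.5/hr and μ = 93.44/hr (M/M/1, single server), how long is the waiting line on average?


ρ = 31.5/93.44 = 0.3371
Lq = ρ²/(1−ρ) = 0.1136/0.6629 = 0.1714

Final: 0.1714


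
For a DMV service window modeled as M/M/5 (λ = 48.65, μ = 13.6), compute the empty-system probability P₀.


a = λ/μ = 48.65/13.6 = 3.5772; ρ = a/c = 0.7154
Σ_{k=0}^{4} a^k/k! (terms k=0..4) = 1.00000 + 3.57721 + 6.39820 + 7.62923 + 6.82283 = 25.42746
Tail: a^5/(5!(1−ρ)) = 585.75996/(120·0.2846) = 17.15404
P₀ = 1/(25.42746 + 17.15404) = 1/42.58150 = 0.023484

Final: 0.023484


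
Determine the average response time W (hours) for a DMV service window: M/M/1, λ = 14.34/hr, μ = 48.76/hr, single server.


W = 1/(μ−λ) = 1/(48.76 − 14.34) = 1/34.42 = 0.02905 hr

Final: 0.02905 hr


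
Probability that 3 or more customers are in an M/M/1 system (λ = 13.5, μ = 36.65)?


ρ = 13.5/36.65 = 0.3683
P(N ≥ n) = ρ^n = 0.3683^3 = 0.049978

Final: 0.049978


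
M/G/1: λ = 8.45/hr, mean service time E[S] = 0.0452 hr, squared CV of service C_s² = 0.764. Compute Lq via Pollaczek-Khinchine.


ρ = λ·E[S] = 8.45·0.0452 = 0.3819
Lq = ρ²(1+C_s²)/(2(1−ρ)) = 0.1459·(1+0.764)/(2·0.6181)
= 0.1459·1.7640/1.2361 = 0.20817

Final: 0.20817


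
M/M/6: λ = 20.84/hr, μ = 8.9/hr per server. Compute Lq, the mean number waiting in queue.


a = λ/μ = 2.3416; ρ = a/6 = 0.3903
P₀ = 0.095808
Lq = P₀·a^c·ρ / (c!·(1−ρ)²) = 0.095808·164.83379·0.3903/(720·0.37178)
= 0.02302

Final: 0.02302


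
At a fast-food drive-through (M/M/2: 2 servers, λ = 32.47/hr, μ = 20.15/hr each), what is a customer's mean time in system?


a = 1.6114; ρ = 0.8057; P₀ = 0.107599
Lq = P₀·a^c·ρ/(c!(1−ρ)²) = 2.98166
Wq = Lq/λ = 2.98166/32.47 = 0.09183 hr
W = Wq + 1/μ = 0.09183 + 0.04963 = 0.14146 hr

Final: 0.14146 hr


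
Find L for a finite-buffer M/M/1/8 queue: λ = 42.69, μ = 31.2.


ρ = 42.69/31.2 = 1.3683
L = ρ[1 − (K+1)ρ^K + Kρ^(K+1)] / [(1−ρ)(1−ρ^(K+1))]
Numerator: 1.3683·(1 − 9·12.284924 + 8·16.809084) = 34.081333
Denominator: (-0.3683)·(-15.809084) = 5.821999
L = 34.081333/5.821999 = 5.8539

Final: 5.8539


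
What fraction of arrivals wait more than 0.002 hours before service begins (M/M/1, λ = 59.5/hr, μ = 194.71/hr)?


ρ = 59.5/194.71 = 0.3056
P(Wq > t) = ρ·e^{−(μ−λ)t} = 0.3056·e^{−0.2704}
= 0.3056·0.763059 = 0.233178

Final: 0.233178


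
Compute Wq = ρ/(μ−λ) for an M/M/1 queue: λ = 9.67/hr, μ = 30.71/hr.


ρ = 9.67/30.71 = 0.3149
Wq = ρ/(μ−λ) = 0.3149/(30.71 − 9.67) = 0.3149/21.04 = 0.01497 hr

Final: 0.01497 hr


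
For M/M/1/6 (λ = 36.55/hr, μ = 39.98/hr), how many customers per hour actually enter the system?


ρ = 0.9142; P_K = (1−ρ)ρ^6/(1−ρ^7) = 0.107416
λ_eff = λ(1 − P_K) = 36.55·(1 − 0.107416) = 36.55·0.892584 = 32.6239 /hr

Final: 32.6239 /hr


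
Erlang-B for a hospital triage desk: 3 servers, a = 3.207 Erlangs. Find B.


B(c,a) = (a^c/c!) / Σ_{k=0}^{c} a^k/k!
a^3/3! = 5.497252
Σ terms (k=0..3): 1.00000 + 3.20700 + 5.14242 + 5.49725 = 14.846676
B = 5.497252/14.846676 = 0.370268

Final: 0.370268


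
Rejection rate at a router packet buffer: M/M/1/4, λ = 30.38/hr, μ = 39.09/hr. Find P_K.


ρ = λ/μ = 30.38/39.09 = 0.7772
P_K = (1−ρ)ρ^K/(1−ρ^(K+1)) = (0.2228·0.364828)/(1 − 0.283537)
= 0.081291/0.716463 = 0.113461

Final: 0.113461


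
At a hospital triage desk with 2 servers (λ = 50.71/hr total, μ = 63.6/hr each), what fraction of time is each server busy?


ρ = λ/(cμ) = 50.71/(2·63.6) = 50.71/127.20 = 0.3987

Final: 0.3987


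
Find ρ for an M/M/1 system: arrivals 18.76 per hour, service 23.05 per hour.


ρ = λ/μ = 18.76/23.05 = 0.8139

Final: 0.8139


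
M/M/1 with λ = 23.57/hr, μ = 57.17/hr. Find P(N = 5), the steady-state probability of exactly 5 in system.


ρ = 23.57/57.17 = 0.4123
P_n = (1−ρ)·ρ^n = (1 − 0.4123)·0.4123^5 = 0.5877·0.011911 = 0.007000

Final: 0.007000


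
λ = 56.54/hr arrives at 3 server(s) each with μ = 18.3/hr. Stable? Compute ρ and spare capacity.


Total capacity cμ = 3·18.3 = 54.90/hr
ρ = λ/(cμ) = 56.54/54.90 = 1.0299
Stable ⇔ ρ < 1: NO
Spare capacity = cμ − λ = 54.90 − 56.54 = -1.64/hr

Final: ρ = 1.0299; unstable; margin = -1.64/hr


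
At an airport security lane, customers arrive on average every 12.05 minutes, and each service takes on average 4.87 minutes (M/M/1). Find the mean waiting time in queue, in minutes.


λ = 60/12.05 = 4.9793 /hr
μ = 60/4.87 = 12.3203 /hr
ρ = λ/μ = 4.9793/12.3203 = 0.4041
Wq = ρ/(μ−λ) = 0.4041/(12.3203−4.9793) = 0.05505 hr
In minutes: 0.05505·60 = 3.303 min

Final: 3.303 min


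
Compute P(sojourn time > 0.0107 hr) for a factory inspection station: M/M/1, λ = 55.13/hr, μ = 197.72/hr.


W ~ Exponential(μ−λ) for M/M/1.
μ − λ = 197.72 − 55.13 = 142.5900
P(W > t) = e^{−(μ−λ)t} = e^{−1.5257} = 0.217466

Final: 0.217466


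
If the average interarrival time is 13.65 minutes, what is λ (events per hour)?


λ = 1/(interarrival time) in consistent units.
1 hour = 60 min, so λ = 60/13.65 = 4.3956 per hour

Final: 4.3956 /hr


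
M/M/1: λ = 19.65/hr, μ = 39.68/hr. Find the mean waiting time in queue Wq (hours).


ρ = 19.65/39.68 = 0.4952
Wq = ρ/(μ−λ) = 0.4952/(39.68 − 19.65) = 0.4952/20.03 = 0.02472 hr

Final: 0.02472 hr


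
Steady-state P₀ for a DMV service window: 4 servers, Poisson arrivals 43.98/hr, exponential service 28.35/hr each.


a = λ/μ = 43.98/28.35 = 1.5513; ρ = a/c = 0.3878
Σ_{k=0}^{3} a^k/k! (terms k=0..3) = 1.00000 + 1.55132 + 1.20330 + 0.62224 = 4.37686
Tail: a^4/(4!(1−ρ)) = 5.79173/(24·0.6122) = 0.39421
P₀ = 1/(4.37686 + 0.39421) = 1/4.77107 = 0.209597

Final: 0.209597


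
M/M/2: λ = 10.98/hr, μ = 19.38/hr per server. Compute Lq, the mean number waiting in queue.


a = λ/μ = 0.5666; ρ = a/2 = 0.2833
P₀ = 0.558504
Lq = P₀·a^c·ρ / (c!·(1−ρ)²) = 0.558504·0.32099·0.2833/(2·0.51369)
= 0.04943

Final: 0.04943


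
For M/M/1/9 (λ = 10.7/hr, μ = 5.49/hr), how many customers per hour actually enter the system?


ρ = 1.9490; P_K = (1−ρ)ρ^9/(1−ρ^10) = 0.487532
λ_eff = λ(1 − P_K) = 10.7·(1 − 0.487532) = 10.7·0.512468 = 5.4834 /hr

Final: 5.4834 /hr


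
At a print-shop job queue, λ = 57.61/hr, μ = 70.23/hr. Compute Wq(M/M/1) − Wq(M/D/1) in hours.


ρ = 57.61/70.23 = 0.8203
Wq(M/M/1) = ρ/(μ−λ) = 0.8203/12.62 = 0.06500 hr
Wq(M/D/1) = ρ/(2(μ−λ)) = 0.03250 hr
Savings = 0.06500 − 0.03250 = 0.03250 hr

Final: 0.03250 hr


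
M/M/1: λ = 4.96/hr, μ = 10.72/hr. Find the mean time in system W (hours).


W = 1/(μ−λ) = 1/(10.72 − 4.96) = 1/5.76 = 0.1736 hr

Final: 0.1736 hr


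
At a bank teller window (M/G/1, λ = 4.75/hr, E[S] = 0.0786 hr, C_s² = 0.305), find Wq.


ρ = λ·E[S] = 4.75·0.0786 = 0.3734
E[S²] = E[S]²(1+C_s²) = 0.0786²·(1+0.305) = 0.008062
Wq = λ·E[S²]/(2(1−ρ)) = 4.75·0.008062/(2·0.6266) = 0.03056 hr

Final: 0.03056 hr


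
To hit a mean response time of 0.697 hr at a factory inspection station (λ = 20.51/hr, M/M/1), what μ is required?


W = 1/(μ−λ) ⇒ μ − λ = 1/W = 1/0.697 = 1.4347
μ = λ + 1/W = 20.51 + 1.4347 = 21.9447 per hr

Final: 21.9447 /hr


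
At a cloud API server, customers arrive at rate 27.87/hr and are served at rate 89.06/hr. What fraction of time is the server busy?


ρ = λ/μ = 27.87/89.06 = 0.3129

Final: 0.3129


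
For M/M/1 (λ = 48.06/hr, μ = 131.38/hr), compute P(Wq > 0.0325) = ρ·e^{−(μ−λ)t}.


ρ = 48.06/131.38 = 0.3658
P(Wq > t) = ρ·e^{−(μ−λ)t} = 0.3658·e^{−2.7079}
= 0.3658·0.066677 = 0.024391

Final: 0.024391


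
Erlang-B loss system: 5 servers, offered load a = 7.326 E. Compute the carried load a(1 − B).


B(5,7.326) = 0.443441 (Erlang-B)
Carried load = a(1 − B) = 7.326·(1 − 0.443441) = 7.326·0.556559 = 4.0774 E

Final: 4.0774 Erlangs


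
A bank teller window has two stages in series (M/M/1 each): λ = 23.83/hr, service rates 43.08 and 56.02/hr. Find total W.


Each node sees arrival rate λ = 23.83/hr (tandem ⇒ throughput preserved).
W₁ = 1/(μ₁−λ) = 1/(43.08−23.83) = 0.05195 hr
W₂ = 1/(μ₂−λ) = 1/(56.02−23.83) = 0.03107 hr
W_total = W₁ + W₂ = 0.05195 + 0.03107 = 0.08301 hr

Final: 0.08301 hr


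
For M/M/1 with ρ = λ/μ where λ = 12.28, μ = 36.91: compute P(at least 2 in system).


ρ = 12.28/36.91 = 0.3327
P(N ≥ n) = ρ^n = 0.3327^2 = 0.110690

Final: 0.110690


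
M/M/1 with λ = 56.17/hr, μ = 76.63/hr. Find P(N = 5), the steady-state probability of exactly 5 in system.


ρ = 56.17/76.63 = 0.7330
P_n = (1−ρ)·ρ^n = (1 − 0.7330)·0.7330^5 = 0.2670·0.211606 = 0.056498

Final: 0.056498


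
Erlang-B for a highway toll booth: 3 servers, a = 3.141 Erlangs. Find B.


B(c,a) = (a^c/c!) / Σ_{k=0}^{c} a^k/k!
a^3/3! = 5.164789
Σ terms (k=0..3): 1.00000 + 3.14100 + 4.93294 + 5.16479 = 14.238729
B = 5.164789/14.238729 = 0.362728

Final: 0.362728


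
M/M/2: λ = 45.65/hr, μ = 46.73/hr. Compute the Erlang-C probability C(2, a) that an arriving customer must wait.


a = λ/μ = 0.9769; ρ = a/2 = 0.4884
P₀ = 0.343685 (from M/M/c formula)
C(c,a) = [a^c/(c!(1−ρ))]·P₀ = [0.95431/(2·0.5116)]·0.343685
= 0.93275·0.343685 = 0.320573

Final: 0.320573


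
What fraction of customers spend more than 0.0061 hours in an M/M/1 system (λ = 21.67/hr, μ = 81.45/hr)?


W ~ Exponential(μ−λ) for M/M/1.
μ − λ = 81.45 − 21.67 = 59.7800
P(W > t) = e^{−(μ−λ)t} = e^{−0.3647} = 0.694434

Final: 0.694434


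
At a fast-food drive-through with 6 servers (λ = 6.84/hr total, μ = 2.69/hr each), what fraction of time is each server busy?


ρ = λ/(cμ) = 6.84/(6·2.69) = 6.84/16.14 = 0.4238

Final: 0.4238


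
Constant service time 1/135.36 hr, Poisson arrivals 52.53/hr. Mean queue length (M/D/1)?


ρ = 52.53/135.36 = 0.3881
M/D/1: Lq = ρ²/(2(1−ρ)) = 0.1506/(2·0.6119) = 0.12306

Final: 0.12306


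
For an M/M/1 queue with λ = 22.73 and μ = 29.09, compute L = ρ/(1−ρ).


ρ = λ/μ = 22.73/29.09 = 0.7814
L = ρ/(1−ρ) = 0.7814/(1 − 0.7814) = 0.7814/0.2186 = 3.5739

Final: 3.5739


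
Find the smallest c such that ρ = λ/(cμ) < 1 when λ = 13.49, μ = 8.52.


Stability requires cμ > λ ⇔ c > λ/μ.
λ/μ = 13.49/8.52 = 1.5833
Minimum integer c = ⌊1.5833⌋ + 1 = 2
Check: 2·8.52 = 17.04 > 13.49, while 1·8.52 = 8.52 ≤ 13.49

Final: 2 servers


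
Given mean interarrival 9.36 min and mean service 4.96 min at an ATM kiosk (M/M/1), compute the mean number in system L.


λ = 60/9.36 = 6.4103 /hr
μ = 60/4.96 = 12.0968 /hr
ρ = λ/μ = 6.4103/12.0968 = 0.5299
L = ρ/(1−ρ) = 0.5299/0.4701 = 1.1273

Final: 1.1273


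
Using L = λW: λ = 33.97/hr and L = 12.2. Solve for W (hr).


W = L/λ = 12.2/33.97 = 0.3591 hr

Final: 0.3591 hr


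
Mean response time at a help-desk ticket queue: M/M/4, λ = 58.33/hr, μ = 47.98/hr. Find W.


a = 1.2157; ρ = 0.3039; P₀ = 0.295428
Lq = P₀·a^c·ρ/(c!(1−ρ)²) = 0.01687
Wq = Lq/λ = 0.01687/58.33 = 0.0002892 hr
W = Wq + 1/μ = 0.0002892 + 0.02084 = 0.02113 hr

Final: 0.02113 hr


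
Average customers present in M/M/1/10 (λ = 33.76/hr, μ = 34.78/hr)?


ρ = 33.76/34.78 = 0.9707
L = ρ[1 − (K+1)ρ^K + Kρ^(K+1)] / [(1−ρ)(1−ρ^(K+1))]
Numerator: 0.9707·(1 − 11·0.742555 + 10·0.720778) = 0.038511
Denominator: (0.02933)·(0.279222) = 0.008189
L = 0.038511/0.008189 = 4.7029

Final: 4.7029


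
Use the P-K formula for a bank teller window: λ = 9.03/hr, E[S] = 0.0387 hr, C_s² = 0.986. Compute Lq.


ρ = λ·E[S] = 9.03·0.0387 = 0.3495
Lq = ρ²(1+C_s²)/(2(1−ρ)) = 0.1221·(1+0.986)/(2·0.6505)
= 0.1221·1.9860/1.3011 = 0.18641

Final: 0.18641


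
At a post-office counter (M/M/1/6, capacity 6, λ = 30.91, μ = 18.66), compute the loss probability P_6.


ρ = λ/μ = 30.91/18.66 = 1.6565
P_K = (1−ρ)ρ^K/(1−ρ^(K+1)) = (-0.6565·20.659709)/(1 − 34.222486)
= -13.562778/-33.222486 = 0.408241

Final: 0.408241


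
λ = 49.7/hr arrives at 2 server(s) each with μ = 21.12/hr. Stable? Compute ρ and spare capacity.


Total capacity cμ = 2·21.12 = 42.24/hr
ρ = λ/(cμ) = 49.7/42.24 = 1.1766
Stable ⇔ ρ < 1: NO
Spare capacity = cμ − λ = 42.24 − 49.7 = -7.46/hr

Final: ρ = 1.1766; unstable; margin = -7.46/hr


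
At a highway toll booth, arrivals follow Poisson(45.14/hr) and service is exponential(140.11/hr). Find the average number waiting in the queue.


ρ = 45.14/140.11 = 0.3222
Lq = ρ²/(1−ρ) = 0.1038/0.6778 = 0.1531

Final: 0.1531


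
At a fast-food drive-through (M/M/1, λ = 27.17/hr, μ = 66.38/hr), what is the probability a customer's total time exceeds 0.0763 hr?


W ~ Exponential(μ−λ) for M/M/1.
μ − λ = 66.38 − 27.17 = 39.2100
P(W > t) = e^{−(μ−λ)t} = e^{−2.9917} = 0.050201

Final: 0.050201
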